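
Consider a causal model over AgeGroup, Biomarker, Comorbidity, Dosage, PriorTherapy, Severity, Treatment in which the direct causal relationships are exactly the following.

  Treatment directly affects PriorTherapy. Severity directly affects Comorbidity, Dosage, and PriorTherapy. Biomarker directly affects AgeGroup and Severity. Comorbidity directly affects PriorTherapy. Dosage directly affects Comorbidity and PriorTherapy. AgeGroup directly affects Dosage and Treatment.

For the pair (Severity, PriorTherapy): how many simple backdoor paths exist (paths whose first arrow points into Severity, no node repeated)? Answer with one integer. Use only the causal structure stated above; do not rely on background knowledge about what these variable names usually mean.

3

A backdoor path from Severity to PriorTherapy is any simple undirected path whose first edge points into Severity (i.e. leaves Severity via a parent).
Parents of Severity: {Biomarker}.
Enumerating:
  P1: Severity <- Biomarker -> AgeGroup -> Dosage -> Comorbidity -> PriorTherapy
  P2: Severity <- Biomarker -> AgeGroup -> Dosage -> PriorTherapy
  P3: Severity <- Biomarker -> AgeGroup -> Treatment -> PriorTherapy
That exhausts the simple backdoor paths. Count: 3.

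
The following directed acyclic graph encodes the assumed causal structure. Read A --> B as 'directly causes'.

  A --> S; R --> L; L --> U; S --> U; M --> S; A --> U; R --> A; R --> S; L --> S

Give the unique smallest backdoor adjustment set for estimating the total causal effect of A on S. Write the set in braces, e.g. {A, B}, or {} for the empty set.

{R}

Variables eligible for adjustment (non-descendants of A, excluding A and S): {L, M, R}.
Backdoor paths from A to S:
  P1: A <- R -> L -> S
  P2: A <- R -> L -> U <- S
  P3: A <- R -> S
The empty set is not sufficient: P1 (A <- R -> L -> S) has no collider blocking it and no conditioned non-collider, so it is open.
Try {R}:
  P1: blocked at fork node R ∈ conditioning set.
  P2: blocked at fork node R ∈ conditioning set.
  P3: blocked at fork node R ∈ conditioning set.
{R} contains no descendant of A and blocks every backdoor path.
No other singleton works — e.g. {L} leaves P3 open — so {R} is the unique smallest valid adjustment set.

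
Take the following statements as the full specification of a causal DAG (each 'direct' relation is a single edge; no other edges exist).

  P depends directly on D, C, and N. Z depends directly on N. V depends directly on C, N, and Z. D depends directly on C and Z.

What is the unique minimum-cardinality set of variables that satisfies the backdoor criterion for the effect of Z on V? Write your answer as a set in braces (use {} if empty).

{N}

Variables eligible for adjustment (non-descendants of Z, excluding Z and V): {C, N}.
Backdoor paths from Z to V:
  P1: Z <- N -> V
  P2: Z <- N -> P <- C -> V
  P3: Z <- N -> P <- D <- C -> V
The empty set is not sufficient: P1 (Z <- N -> V) has no collider blocking it and no conditioned non-collider, so it is open.
Try {N}:
  P1: blocked at fork node N ∈ conditioning set.
  P2: blocked at fork node N ∈ conditioning set.
  P3: blocked at fork node N ∈ conditioning set.
{N} contains no descendant of Z and blocks every backdoor path.
No other singleton works — e.g. {C} leaves P1 open — so {N} is the unique smallest valid adjustment set.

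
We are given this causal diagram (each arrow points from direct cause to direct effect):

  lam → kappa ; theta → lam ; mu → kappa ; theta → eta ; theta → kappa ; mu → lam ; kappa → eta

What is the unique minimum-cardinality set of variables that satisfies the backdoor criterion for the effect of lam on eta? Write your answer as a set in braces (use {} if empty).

{mu, theta}

Variables eligible for adjustment (non-descendants of lam, excluding lam and eta): {mu, theta}.
Backdoor paths from lam to eta:
  P1: lam <- theta -> kappa -> eta
  P2: lam <- theta -> eta
  P3: lam <- mu -> kappa <- theta -> eta
  P4: lam <- mu -> kappa -> eta
The empty set is not sufficient: P1 (lam <- theta -> kappa -> eta) has no collider blocking it and no conditioned non-collider, so it is open.
Try {mu, theta}:
  P1: blocked at fork node theta ∈ conditioning set.
  P2: blocked at fork node theta ∈ conditioning set.
  P3: blocked at fork node mu ∈ conditioning set.
  P4: blocked at fork node mu ∈ conditioning set.
{mu, theta} contains no descendant of lam and blocks every backdoor path.
Every element of {mu, theta} is needed (dropping mu leaves P4 open; dropping theta leaves P1 open), so no proper subset is valid.
Among all size-2 subsets of the eligible variables, only {mu, theta} blocks every backdoor path, so it is the unique smallest valid adjustment set.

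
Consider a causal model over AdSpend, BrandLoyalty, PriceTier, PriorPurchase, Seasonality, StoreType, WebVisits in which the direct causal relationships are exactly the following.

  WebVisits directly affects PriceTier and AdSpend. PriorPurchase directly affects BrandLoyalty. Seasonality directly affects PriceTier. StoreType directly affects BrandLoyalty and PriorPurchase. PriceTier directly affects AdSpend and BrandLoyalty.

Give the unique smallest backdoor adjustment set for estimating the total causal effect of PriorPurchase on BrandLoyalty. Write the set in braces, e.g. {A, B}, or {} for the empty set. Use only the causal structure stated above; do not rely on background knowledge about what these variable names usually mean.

{StoreType}

Variables eligible for adjustment (non-descendants of PriorPurchase, excluding PriorPurchase and BrandLoyalty): {AdSpend, PriceTier, Seasonality, StoreType, WebVisits}.
Backdoor paths from PriorPurchase to BrandLoyalty:
  P1: PriorPurchase <- StoreType -> BrandLoyalty
The empty set is not sufficient: P1 (PriorPurchase <- StoreType -> BrandLoyalty) has no collider blocking it and no conditioned non-collider, so it is open.
Try {StoreType}:
  P1: blocked at fork node StoreType ∈ conditioning set.
{StoreType} contains no descendant of PriorPurchase and blocks every backdoor path.
No other singleton works — e.g. {WebVisits} leaves P1 open — so {StoreType} is the unique smallest valid adjustment set.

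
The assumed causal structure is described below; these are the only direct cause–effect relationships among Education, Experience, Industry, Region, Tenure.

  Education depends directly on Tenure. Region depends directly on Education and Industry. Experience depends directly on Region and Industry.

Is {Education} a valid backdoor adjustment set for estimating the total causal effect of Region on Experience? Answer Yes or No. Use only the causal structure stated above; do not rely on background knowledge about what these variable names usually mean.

Backdoor paths from Region to Experience (paths whose first edge points into Region):
  P1: Region <- Industry -> Experience
Condition 1 (no descendant of Region in the set): holds — descendants of Region are {Experience}; none are in {Education}.
Condition 2 (every backdoor path blocked by {Education}):
  P1: open — no interior node is in the conditioning set.
{Education} does not satisfy the backdoor criterion.

No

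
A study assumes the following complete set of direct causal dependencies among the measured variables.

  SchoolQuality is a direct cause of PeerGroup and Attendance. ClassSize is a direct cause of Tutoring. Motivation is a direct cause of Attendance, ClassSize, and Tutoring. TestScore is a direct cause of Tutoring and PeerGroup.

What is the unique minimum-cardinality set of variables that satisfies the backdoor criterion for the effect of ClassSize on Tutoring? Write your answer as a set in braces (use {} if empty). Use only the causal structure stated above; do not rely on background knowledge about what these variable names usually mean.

Variables eligible for adjustment (non-descendants of ClassSize, excluding ClassSize and Tutoring): {Attendance, Motivation, PeerGroup, SchoolQuality, TestScore}.
Backdoor paths from ClassSize to Tutoring:
  P1: ClassSize <- Motivation -> Tutoring
  P2: ClassSize <- Motivation -> Attendance <- SchoolQuality -> PeerGroup <- TestScore -> Tutoring
The empty set is not sufficient: P1 (ClassSize <- Motivation -> Tutoring) has no collider blocking it and no conditioned non-collider, so it is open.
Try {Motivation}:
  P1: blocked at fork node Motivation ∈ conditioning set.
  P2: blocked at fork node Motivation ∈ conditioning set.
{Motivation} contains no descendant of ClassSize and blocks every backdoor path.
No other singleton works — e.g. {SchoolQuality} leaves P1 open — so {Motivation} is the unique smallest valid adjustment set.

{Motivation}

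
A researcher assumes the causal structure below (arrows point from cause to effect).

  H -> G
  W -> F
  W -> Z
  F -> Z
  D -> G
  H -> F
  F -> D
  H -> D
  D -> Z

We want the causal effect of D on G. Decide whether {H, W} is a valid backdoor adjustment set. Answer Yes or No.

Yes

Backdoor paths from D to G (paths whose first edge points into D):
  P1: D <- H -> G
  P2: D <- F <- H -> G
Condition 1 (no descendant of D in the set): holds — descendants of D are {G, Z}; none are in {H, W}.
Condition 2 (every backdoor path blocked by {H, W}):
  P1: blocked at fork node H ∈ conditioning set.
  P2: blocked at fork node H ∈ conditioning set.
{H, W} satisfies the backdoor criterion.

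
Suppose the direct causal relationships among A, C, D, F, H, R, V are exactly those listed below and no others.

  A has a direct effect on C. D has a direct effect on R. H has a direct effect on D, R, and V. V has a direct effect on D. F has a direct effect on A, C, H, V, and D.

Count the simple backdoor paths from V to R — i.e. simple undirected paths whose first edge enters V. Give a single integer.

7

A backdoor path from V to R is any simple undirected path whose first edge points into V (i.e. leaves V via a parent).
Parents of V: {F, H}.
Enumerating:
  P1: V <- F -> H -> D -> R
  P2: V <- F -> H -> R
  P3: V <- F -> D <- H -> R
  P4: V <- F -> D -> R
  P5: V <- H <- F -> D -> R
  P6: V <- H -> D -> R
  P7: V <- H -> R
That exhausts the simple backdoor paths. Count: 7.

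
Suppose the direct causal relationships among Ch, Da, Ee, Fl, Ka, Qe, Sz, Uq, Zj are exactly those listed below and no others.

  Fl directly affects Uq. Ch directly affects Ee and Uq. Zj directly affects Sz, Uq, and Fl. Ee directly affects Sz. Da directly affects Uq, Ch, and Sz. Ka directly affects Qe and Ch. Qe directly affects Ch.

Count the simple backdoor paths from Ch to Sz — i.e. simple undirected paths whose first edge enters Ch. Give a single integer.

A backdoor path from Ch to Sz is any simple undirected path whose first edge points into Ch (i.e. leaves Ch via a parent).
Parents of Ch: {Da, Ka, Qe}.
Enumerating:
  P1: Ch <- Da -> Sz
  P2: Ch <- Da -> Uq <- Zj -> Sz
  P3: Ch <- Da -> Uq <- Fl <- Zj -> Sz
That exhausts the simple backdoor paths. Count: 3.

3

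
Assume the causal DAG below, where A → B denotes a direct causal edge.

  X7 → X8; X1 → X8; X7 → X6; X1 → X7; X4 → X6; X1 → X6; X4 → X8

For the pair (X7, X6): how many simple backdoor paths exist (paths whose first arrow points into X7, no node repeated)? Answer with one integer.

2

A backdoor path from X7 to X6 is any simple undirected path whose first edge points into X7 (i.e. leaves X7 via a parent).
Parents of X7: {X1}.
Enumerating:
  P1: X7 <- X1 -> X8 <- X4 -> X6
  P2: X7 <- X1 -> X6
That exhausts the simple backdoor paths. Count: 2.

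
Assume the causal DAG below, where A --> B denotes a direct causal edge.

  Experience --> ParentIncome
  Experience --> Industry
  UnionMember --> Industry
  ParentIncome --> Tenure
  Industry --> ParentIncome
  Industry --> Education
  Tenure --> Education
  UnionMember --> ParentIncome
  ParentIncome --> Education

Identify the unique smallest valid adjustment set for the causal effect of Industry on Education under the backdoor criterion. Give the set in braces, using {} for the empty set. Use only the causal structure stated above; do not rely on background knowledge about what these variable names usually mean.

{Experience, UnionMember}

Variables eligible for adjustment (non-descendants of Industry, excluding Industry and Education): {Experience, UnionMember}.
Backdoor paths from Industry to Education:
  P1: Industry <- Experience -> ParentIncome -> Tenure -> Education
  P2: Industry <- Experience -> ParentIncome -> Education
  P3: Industry <- UnionMember -> ParentIncome -> Tenure -> Education
  P4: Industry <- UnionMember -> ParentIncome -> Education
The empty set is not sufficient: P1 (Industry <- Experience -> ParentIncome -> Tenure -> Education) has no collider blocking it and no conditioned non-collider, so it is open.
Try {Experience, UnionMember}:
  P1: blocked at fork node Experience ∈ conditioning set.
  P2: blocked at fork node Experience ∈ conditioning set.
  P3: blocked at fork node UnionMember ∈ conditioning set.
  P4: blocked at fork node UnionMember ∈ conditioning set.
{Experience, UnionMember} contains no descendant of Industry and blocks every backdoor path.
Every element of {Experience, UnionMember} is needed (dropping Experience leaves P1 open; dropping UnionMember leaves P3 open), so no proper subset is valid.
Among all size-2 subsets of the eligible variables, only {Experience, UnionMember} blocks every backdoor path, so it is the unique smallest valid adjustment set.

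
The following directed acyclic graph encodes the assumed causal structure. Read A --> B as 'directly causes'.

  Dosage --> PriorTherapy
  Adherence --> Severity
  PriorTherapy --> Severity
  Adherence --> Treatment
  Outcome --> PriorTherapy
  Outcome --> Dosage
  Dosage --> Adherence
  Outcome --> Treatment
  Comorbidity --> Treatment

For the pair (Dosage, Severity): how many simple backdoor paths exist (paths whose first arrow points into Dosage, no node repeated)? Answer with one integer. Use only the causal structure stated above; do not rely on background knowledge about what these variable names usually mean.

2

A backdoor path from Dosage to Severity is any simple undirected path whose first edge points into Dosage (i.e. leaves Dosage via a parent).
Parents of Dosage: {Outcome}.
Enumerating:
  P1: Dosage <- Outcome -> PriorTherapy -> Severity
  P2: Dosage <- Outcome -> Treatment <- Adherence -> Severity
That exhausts the simple backdoor paths. Count: 2.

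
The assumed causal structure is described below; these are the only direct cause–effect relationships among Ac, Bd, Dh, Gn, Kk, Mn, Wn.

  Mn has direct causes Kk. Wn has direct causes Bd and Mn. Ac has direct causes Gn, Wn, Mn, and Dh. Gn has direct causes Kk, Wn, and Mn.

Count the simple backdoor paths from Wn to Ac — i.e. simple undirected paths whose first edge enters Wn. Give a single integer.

A backdoor path from Wn to Ac is any simple undirected path whose first edge points into Wn (i.e. leaves Wn via a parent).
Parents of Wn: {Bd, Mn}.
Enumerating:
  P1: Wn <- Mn <- Kk -> Gn -> Ac
  P2: Wn <- Mn -> Gn -> Ac
  P3: Wn <- Mn -> Ac
That exhausts the simple backdoor paths. Count: 3.

3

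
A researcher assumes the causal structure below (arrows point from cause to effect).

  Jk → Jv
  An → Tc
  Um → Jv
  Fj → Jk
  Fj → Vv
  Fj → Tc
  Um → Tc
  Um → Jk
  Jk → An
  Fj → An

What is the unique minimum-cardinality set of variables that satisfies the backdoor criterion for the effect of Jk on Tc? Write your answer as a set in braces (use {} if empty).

{Fj, Um}

Variables eligible for adjustment (non-descendants of Jk, excluding Jk and Tc): {Fj, Um, Vv}.
Backdoor paths from Jk to Tc:
  P1: Jk <- Um -> Tc
  P2: Jk <- Fj -> An -> Tc
  P3: Jk <- Fj -> Tc
The empty set is not sufficient: P1 (Jk <- Um -> Tc) has no collider blocking it and no conditioned non-collider, so it is open.
Try {Fj, Um}:
  P1: blocked at fork node Um ∈ conditioning set.
  P2: blocked at fork node Fj ∈ conditioning set.
  P3: blocked at fork node Fj ∈ conditioning set.
{Fj, Um} contains no descendant of Jk and blocks every backdoor path.
Every element of {Fj, Um} is needed (dropping Fj leaves P2 open; dropping Um leaves P1 open), so no proper subset is valid.
Among all size-2 subsets of the eligible variables, only {Fj, Um} blocks every backdoor path, so it is the unique smallest valid adjustment set.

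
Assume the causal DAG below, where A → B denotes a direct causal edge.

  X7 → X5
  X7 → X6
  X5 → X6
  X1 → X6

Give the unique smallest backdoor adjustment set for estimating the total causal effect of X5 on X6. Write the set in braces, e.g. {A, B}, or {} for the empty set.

{X7}

Variables eligible for adjustment (non-descendants of X5, excluding X5 and X6): {X1, X7}.
Backdoor paths from X5 to X6:
  P1: X5 <- X7 -> X6
The empty set is not sufficient: P1 (X5 <- X7 -> X6) has no collider blocking it and no conditioned non-collider, so it is open.
Try {X7}:
  P1: blocked at fork node X7 ∈ conditioning set.
{X7} contains no descendant of X5 and blocks every backdoor path.
No other singleton works — e.g. {X1} leaves P1 open — so {X7} is the unique smallest valid adjustment set.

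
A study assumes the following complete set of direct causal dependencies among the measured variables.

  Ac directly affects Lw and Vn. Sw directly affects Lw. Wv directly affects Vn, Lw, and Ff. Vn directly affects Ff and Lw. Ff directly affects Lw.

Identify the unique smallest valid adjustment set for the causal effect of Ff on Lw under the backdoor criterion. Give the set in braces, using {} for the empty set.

Variables eligible for adjustment (non-descendants of Ff, excluding Ff and Lw): {Ac, Sw, Vn, Wv}.
Backdoor paths from Ff to Lw:
  P1: Ff <- Wv -> Vn <- Ac -> Lw
  P2: Ff <- Wv -> Vn -> Lw
  P3: Ff <- Wv -> Lw
  P4: Ff <- Vn <- Ac -> Lw
  P5: Ff <- Vn <- Wv -> Lw
  P6: Ff <- Vn -> Lw
The empty set is not sufficient: P2 (Ff <- Wv -> Vn -> Lw) has no collider blocking it and no conditioned non-collider, so it is open.
Try {Vn, Wv}:
  P1: blocked at fork node Wv ∈ conditioning set.
  P2: blocked at fork node Wv ∈ conditioning set.
  P3: blocked at fork node Wv ∈ conditioning set.
  P4: blocked at chain node Vn ∈ conditioning set.
  P5: blocked at chain node Vn ∈ conditioning set.
  P6: blocked at fork node Vn ∈ conditioning set.
{Vn, Wv} contains no descendant of Ff and blocks every backdoor path.
Every element of {Vn, Wv} is needed (dropping Vn leaves P4 open; dropping Wv leaves P1 open), so no proper subset is valid.
Among all size-2 subsets of the eligible variables, only {Vn, Wv} blocks every backdoor path, so it is the unique smallest valid adjustment set.

{Vn, Wv}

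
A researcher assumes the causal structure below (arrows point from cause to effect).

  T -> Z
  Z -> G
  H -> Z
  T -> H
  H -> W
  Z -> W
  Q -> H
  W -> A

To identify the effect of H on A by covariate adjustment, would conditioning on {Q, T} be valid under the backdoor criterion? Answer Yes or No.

Yes

Backdoor paths from H to A (paths whose first edge points into H):
  P1: H <- T -> Z -> W -> A
Condition 1 (no descendant of H in the set): holds — descendants of H are {A, G, W, Z}; none are in {Q, T}.
Condition 2 (every backdoor path blocked by {Q, T}):
  P1: blocked at fork node T ∈ conditioning set.
{Q, T} satisfies the backdoor criterion.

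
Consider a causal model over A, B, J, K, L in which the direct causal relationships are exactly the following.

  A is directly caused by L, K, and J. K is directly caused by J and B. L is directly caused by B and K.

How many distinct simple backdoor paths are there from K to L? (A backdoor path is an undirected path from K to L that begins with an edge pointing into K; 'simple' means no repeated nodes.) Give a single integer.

2

A backdoor path from K to L is any simple undirected path whose first edge points into K (i.e. leaves K via a parent).
Parents of K: {B, J}.
Enumerating:
  P1: K <- B -> L
  P2: K <- J -> A <- L
That exhausts the simple backdoor paths. Count: 2.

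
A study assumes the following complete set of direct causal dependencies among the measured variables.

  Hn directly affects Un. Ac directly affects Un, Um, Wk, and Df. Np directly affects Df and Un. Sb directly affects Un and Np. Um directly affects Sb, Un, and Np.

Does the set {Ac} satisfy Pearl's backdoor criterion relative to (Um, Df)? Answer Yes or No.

Yes

Backdoor paths from Um to Df (paths whose first edge points into Um):
  P1: Um <- Ac -> Df
  P2: Um <- Ac -> Un <- Sb -> Np -> Df
  P3: Um <- Ac -> Un <- Np -> Df
Condition 1 (no descendant of Um in the set): holds — descendants of Um are {Df, Np, Sb, Un}; none are in {Ac}.
Condition 2 (every backdoor path blocked by {Ac}):
  P1: blocked at fork node Ac ∈ conditioning set.
  P2: blocked at fork node Ac ∈ conditioning set.
  P3: blocked at fork node Ac ∈ conditioning set.
{Ac} satisfies the backdoor criterion.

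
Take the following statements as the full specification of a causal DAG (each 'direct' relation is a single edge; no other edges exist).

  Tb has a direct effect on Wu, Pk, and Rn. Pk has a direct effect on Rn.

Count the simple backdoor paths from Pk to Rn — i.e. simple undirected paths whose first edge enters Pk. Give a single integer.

1

A backdoor path from Pk to Rn is any simple undirected path whose first edge points into Pk (i.e. leaves Pk via a parent).
Parents of Pk: {Tb}.
Enumerating:
  P1: Pk <- Tb -> Rn
That exhausts the simple backdoor paths. Count: 1.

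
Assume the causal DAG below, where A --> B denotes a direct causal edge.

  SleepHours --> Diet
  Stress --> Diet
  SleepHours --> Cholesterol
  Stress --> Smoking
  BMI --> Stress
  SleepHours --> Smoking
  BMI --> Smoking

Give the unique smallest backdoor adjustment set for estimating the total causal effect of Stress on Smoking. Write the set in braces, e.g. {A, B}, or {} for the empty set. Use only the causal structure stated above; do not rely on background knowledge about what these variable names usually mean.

{BMI}

Variables eligible for adjustment (non-descendants of Stress, excluding Stress and Smoking): {BMI, Cholesterol, SleepHours}.
Backdoor paths from Stress to Smoking:
  P1: Stress <- BMI -> Smoking
The empty set is not sufficient: P1 (Stress <- BMI -> Smoking) has no collider blocking it and no conditioned non-collider, so it is open.
Try {BMI}:
  P1: blocked at fork node BMI ∈ conditioning set.
{BMI} contains no descendant of Stress and blocks every backdoor path.
No other singleton works — e.g. {SleepHours} leaves P1 open — so {BMI} is the unique smallest valid adjustment set.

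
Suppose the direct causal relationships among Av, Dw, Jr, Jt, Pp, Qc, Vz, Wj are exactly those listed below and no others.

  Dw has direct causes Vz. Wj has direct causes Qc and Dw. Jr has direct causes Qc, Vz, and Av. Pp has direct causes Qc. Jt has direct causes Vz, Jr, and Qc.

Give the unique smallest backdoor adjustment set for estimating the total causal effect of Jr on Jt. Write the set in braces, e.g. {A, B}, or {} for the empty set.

{Qc, Vz}

Variables eligible for adjustment (non-descendants of Jr, excluding Jr and Jt): {Av, Dw, Pp, Qc, Vz, Wj}.
Backdoor paths from Jr to Jt:
  P1: Jr <- Qc -> Wj <- Dw <- Vz -> Jt
  P2: Jr <- Qc -> Jt
  P3: Jr <- Vz -> Dw -> Wj <- Qc -> Jt
  P4: Jr <- Vz -> Jt
The empty set is not sufficient: P2 (Jr <- Qc -> Jt) has no collider blocking it and no conditioned non-collider, so it is open.
Try {Qc, Vz}:
  P1: blocked at fork node Qc ∈ conditioning set.
  P2: blocked at fork node Qc ∈ conditioning set.
  P3: blocked at fork node Vz ∈ conditioning set.
  P4: blocked at fork node Vz ∈ conditioning set.
{Qc, Vz} contains no descendant of Jr and blocks every backdoor path.
Every element of {Qc, Vz} is needed (dropping Qc leaves P2 open; dropping Vz leaves P4 open), so no proper subset is valid.
Among all size-2 subsets of the eligible variables, only {Qc, Vz} blocks every backdoor path, so it is the unique smallest valid adjustment set.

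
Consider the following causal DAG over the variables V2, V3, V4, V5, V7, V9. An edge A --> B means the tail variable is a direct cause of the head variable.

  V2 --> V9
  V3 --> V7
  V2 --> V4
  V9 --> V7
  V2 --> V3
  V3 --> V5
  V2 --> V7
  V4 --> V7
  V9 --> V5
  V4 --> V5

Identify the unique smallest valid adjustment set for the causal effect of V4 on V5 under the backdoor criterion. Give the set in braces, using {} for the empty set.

{V2}

Variables eligible for adjustment (non-descendants of V4, excluding V4 and V5): {V2, V3, V9}.
Backdoor paths from V4 to V5:
  P1: V4 <- V2 -> V3 -> V5
  P2: V4 <- V2 -> V3 -> V7 <- V9 -> V5
  P3: V4 <- V2 -> V9 -> V5
  P4: V4 <- V2 -> V9 -> V7 <- V3 -> V5
  P5: V4 <- V2 -> V7 <- V3 -> V5
  P6: V4 <- V2 -> V7 <- V9 -> V5
The empty set is not sufficient: P1 (V4 <- V2 -> V3 -> V5) has no collider blocking it and no conditioned non-collider, so it is open.
Try {V2}:
  P1: blocked at fork node V2 ∈ conditioning set.
  P2: blocked at fork node V2 ∈ conditioning set.
  P3: blocked at fork node V2 ∈ conditioning set.
  P4: blocked at fork node V2 ∈ conditioning set.
  P5: blocked at fork node V2 ∈ conditioning set.
  P6: blocked at fork node V2 ∈ conditioning set.
{V2} contains no descendant of V4 and blocks every backdoor path.
No other singleton works — e.g. {V3} leaves P3 open — so {V2} is the unique smallest valid adjustment set.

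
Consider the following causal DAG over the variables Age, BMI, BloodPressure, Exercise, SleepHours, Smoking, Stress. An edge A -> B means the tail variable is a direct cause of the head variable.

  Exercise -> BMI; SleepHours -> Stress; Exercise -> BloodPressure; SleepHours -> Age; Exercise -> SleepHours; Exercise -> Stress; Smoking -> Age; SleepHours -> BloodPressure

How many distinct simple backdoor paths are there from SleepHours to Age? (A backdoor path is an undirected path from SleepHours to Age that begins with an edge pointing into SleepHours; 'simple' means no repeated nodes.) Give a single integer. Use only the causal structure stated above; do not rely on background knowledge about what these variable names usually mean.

A backdoor path from SleepHours to Age is any simple undirected path whose first edge points into SleepHours (i.e. leaves SleepHours via a parent).
Parents of SleepHours: {Exercise}.
No simple path from any parent of SleepHours reaches Age without revisiting SleepHours, so there are no backdoor paths.

0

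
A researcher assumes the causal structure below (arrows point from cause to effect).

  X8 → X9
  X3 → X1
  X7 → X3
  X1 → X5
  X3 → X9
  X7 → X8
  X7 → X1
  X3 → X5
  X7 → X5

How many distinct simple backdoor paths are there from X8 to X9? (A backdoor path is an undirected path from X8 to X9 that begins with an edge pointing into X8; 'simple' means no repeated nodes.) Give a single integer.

5

A backdoor path from X8 to X9 is any simple undirected path whose first edge points into X8 (i.e. leaves X8 via a parent).
Parents of X8: {X7}.
Enumerating:
  P1: X8 <- X7 -> X3 -> X9
  P2: X8 <- X7 -> X1 <- X3 -> X9
  P3: X8 <- X7 -> X1 -> X5 <- X3 -> X9
  P4: X8 <- X7 -> X5 <- X3 -> X9
  P5: X8 <- X7 -> X5 <- X1 <- X3 -> X9
That exhausts the simple backdoor paths. Count: 5.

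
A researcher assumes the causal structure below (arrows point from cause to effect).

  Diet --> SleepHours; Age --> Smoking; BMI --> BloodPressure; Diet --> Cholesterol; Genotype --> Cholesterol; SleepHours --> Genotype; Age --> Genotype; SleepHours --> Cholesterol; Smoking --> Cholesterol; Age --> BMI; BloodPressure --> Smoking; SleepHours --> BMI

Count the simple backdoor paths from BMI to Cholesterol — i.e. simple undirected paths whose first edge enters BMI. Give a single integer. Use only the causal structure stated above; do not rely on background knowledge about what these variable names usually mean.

8

A backdoor path from BMI to Cholesterol is any simple undirected path whose first edge points into BMI (i.e. leaves BMI via a parent).
Parents of BMI: {Age, SleepHours}.
Enumerating:
  P1: BMI <- Age -> Genotype <- SleepHours <- Diet -> Cholesterol
  P2: BMI <- Age -> Genotype <- SleepHours -> Cholesterol
  P3: BMI <- Age -> Genotype -> Cholesterol
  P4: BMI <- Age -> Smoking -> Cholesterol
  P5: BMI <- SleepHours <- Diet -> Cholesterol
  P6: BMI <- SleepHours -> Genotype <- Age -> Smoking -> Cholesterol
  P7: BMI <- SleepHours -> Genotype -> Cholesterol
  P8: BMI <- SleepHours -> Cholesterol
That exhausts the simple backdoor paths. Count: 8.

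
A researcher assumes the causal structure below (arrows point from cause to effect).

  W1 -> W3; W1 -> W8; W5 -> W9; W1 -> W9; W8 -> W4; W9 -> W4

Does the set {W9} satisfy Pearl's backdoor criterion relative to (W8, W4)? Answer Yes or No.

Yes

Backdoor paths from W8 to W4 (paths whose first edge points into W8):
  P1: W8 <- W1 -> W9 -> W4
Condition 1 (no descendant of W8 in the set): holds — descendants of W8 are {W4}; none are in {W9}.
Condition 2 (every backdoor path blocked by {W9}):
  P1: blocked at chain node W9 ∈ conditioning set.
{W9} satisfies the backdoor criterion.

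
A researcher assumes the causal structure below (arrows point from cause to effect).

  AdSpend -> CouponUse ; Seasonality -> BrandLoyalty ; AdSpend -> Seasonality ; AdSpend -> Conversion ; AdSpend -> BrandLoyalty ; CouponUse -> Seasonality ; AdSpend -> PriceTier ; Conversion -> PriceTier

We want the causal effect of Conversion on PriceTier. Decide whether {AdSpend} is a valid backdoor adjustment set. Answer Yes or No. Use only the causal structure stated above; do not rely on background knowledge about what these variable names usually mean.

Yes

Backdoor paths from Conversion to PriceTier (paths whose first edge points into Conversion):
  P1: Conversion <- AdSpend -> PriceTier
Condition 1 (no descendant of Conversion in the set): holds — descendants of Conversion are {PriceTier}; none are in {AdSpend}.
Condition 2 (every backdoor path blocked by {AdSpend}):
  P1: blocked at fork node AdSpend ∈ conditioning set.
{AdSpend} satisfies the backdoor criterion.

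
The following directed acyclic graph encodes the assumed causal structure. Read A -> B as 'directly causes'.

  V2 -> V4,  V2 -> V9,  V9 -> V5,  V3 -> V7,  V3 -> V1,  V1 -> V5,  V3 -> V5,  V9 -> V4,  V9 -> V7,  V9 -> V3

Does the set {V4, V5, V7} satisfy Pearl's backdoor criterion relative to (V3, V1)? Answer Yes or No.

No

Backdoor paths from V3 to V1 (paths whose first edge points into V3):
  P1: V3 <- V9 -> V5 <- V1
Condition 1 (no descendant of V3 in the set): FAILS — V5 and V7 are descendants of V3.
Condition 2 (every backdoor path blocked by {V4, V5, V7}):
  P1: open — collider(s) V5 are conditioned on (or have a conditioned descendant) and no non-collider on the path is in the set.
{V4, V5, V7} does not satisfy the backdoor criterion.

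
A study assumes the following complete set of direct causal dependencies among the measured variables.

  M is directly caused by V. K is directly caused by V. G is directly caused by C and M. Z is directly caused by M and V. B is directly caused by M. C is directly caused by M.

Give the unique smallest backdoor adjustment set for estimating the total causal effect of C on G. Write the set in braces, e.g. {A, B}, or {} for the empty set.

{M}

Variables eligible for adjustment (non-descendants of C, excluding C and G): {B, K, M, V, Z}.
Backdoor paths from C to G:
  P1: C <- M -> G
The empty set is not sufficient: P1 (C <- M -> G) has no collider blocking it and no conditioned non-collider, so it is open.
Try {M}:
  P1: blocked at fork node M ∈ conditioning set.
{M} contains no descendant of C and blocks every backdoor path.
No other singleton works — e.g. {V} leaves P1 open — so {M} is the unique smallest valid adjustment set.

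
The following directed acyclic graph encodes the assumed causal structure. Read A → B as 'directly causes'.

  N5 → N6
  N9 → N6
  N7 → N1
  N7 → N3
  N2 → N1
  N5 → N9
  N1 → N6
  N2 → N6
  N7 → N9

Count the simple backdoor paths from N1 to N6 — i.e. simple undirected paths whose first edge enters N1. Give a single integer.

3

A backdoor path from N1 to N6 is any simple undirected path whose first edge points into N1 (i.e. leaves N1 via a parent).
Parents of N1: {N2, N7}.
Enumerating:
  P1: N1 <- N2 -> N6
  P2: N1 <- N7 -> N9 <- N5 -> N6
  P3: N1 <- N7 -> N9 -> N6
That exhausts the simple backdoor paths. Count: 3.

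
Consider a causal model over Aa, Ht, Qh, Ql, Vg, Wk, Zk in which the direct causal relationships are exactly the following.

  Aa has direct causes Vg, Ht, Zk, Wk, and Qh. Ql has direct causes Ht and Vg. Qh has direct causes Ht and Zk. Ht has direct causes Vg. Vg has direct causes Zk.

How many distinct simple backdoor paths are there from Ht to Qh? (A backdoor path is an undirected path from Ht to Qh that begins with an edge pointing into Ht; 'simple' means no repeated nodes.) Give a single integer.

A backdoor path from Ht to Qh is any simple undirected path whose first edge points into Ht (i.e. leaves Ht via a parent).
Parents of Ht: {Vg}.
Enumerating:
  P1: Ht <- Vg <- Zk -> Qh
  P2: Ht <- Vg <- Zk -> Aa <- Qh
  P3: Ht <- Vg -> Aa <- Zk -> Qh
  P4: Ht <- Vg -> Aa <- Qh
That exhausts the simple backdoor paths. Count: 4.

4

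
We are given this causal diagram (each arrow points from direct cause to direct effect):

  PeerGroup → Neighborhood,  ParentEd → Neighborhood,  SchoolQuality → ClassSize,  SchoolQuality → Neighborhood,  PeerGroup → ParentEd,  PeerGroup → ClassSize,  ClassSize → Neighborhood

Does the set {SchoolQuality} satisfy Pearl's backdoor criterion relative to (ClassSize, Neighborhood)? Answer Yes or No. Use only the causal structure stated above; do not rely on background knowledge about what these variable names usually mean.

No

Backdoor paths from ClassSize to Neighborhood (paths whose first edge points into ClassSize):
  P1: ClassSize <- PeerGroup -> ParentEd -> Neighborhood
  P2: ClassSize <- PeerGroup -> Neighborhood
  P3: ClassSize <- SchoolQuality -> Neighborhood
Condition 1 (no descendant of ClassSize in the set): holds — descendants of ClassSize are {Neighborhood}; none are in {SchoolQuality}.
Condition 2 (every backdoor path blocked by {SchoolQuality}):
  P1: open — no interior node is in the conditioning set.
  P2: open — no interior node is in the conditioning set.
  P3: blocked at fork node SchoolQuality ∈ conditioning set.
{SchoolQuality} does not satisfy the backdoor criterion.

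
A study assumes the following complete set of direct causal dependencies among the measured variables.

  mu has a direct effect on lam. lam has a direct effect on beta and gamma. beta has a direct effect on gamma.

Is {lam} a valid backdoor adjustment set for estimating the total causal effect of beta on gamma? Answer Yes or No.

Yes

Backdoor paths from beta to gamma (paths whose first edge points into beta):
  P1: beta <- lam -> gamma
Condition 1 (no descendant of beta in the set): holds — descendants of beta are {gamma}; none are in {lam}.
Condition 2 (every backdoor path blocked by {lam}):
  P1: blocked at fork node lam ∈ conditioning set.
{lam} satisfies the backdoor criterion.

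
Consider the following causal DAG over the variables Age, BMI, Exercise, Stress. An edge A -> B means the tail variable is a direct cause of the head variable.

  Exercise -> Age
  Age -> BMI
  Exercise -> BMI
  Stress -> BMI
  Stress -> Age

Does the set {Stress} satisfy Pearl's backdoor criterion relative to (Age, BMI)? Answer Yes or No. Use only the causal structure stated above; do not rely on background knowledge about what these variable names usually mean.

Backdoor paths from Age to BMI (paths whose first edge points into Age):
  P1: Age <- Exercise -> BMI
  P2: Age <- Stress -> BMI
Condition 1 (no descendant of Age in the set): holds — descendants of Age are {BMI}; none are in {Stress}.
Condition 2 (every backdoor path blocked by {Stress}):
  P1: open — no interior node is in the conditioning set.
  P2: blocked at fork node Stress ∈ conditioning set.
{Stress} does not satisfy the backdoor criterion.

No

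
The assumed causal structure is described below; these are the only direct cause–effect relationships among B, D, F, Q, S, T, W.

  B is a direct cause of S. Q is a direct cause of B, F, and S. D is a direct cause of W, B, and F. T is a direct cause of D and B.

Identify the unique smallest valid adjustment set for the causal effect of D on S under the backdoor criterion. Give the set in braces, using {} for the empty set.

{T}

Variables eligible for adjustment (non-descendants of D, excluding D and S): {Q, T}.
Backdoor paths from D to S:
  P1: D <- T -> B <- Q -> S
  P2: D <- T -> B -> S
The empty set is not sufficient: P2 (D <- T -> B -> S) has no collider blocking it and no conditioned non-collider, so it is open.
Try {T}:
  P1: blocked at fork node T ∈ conditioning set.
  P2: blocked at fork node T ∈ conditioning set.
{T} contains no descendant of D and blocks every backdoor path.
No other singleton works — e.g. {Q} leaves P2 open — so {T} is the unique smallest valid adjustment set.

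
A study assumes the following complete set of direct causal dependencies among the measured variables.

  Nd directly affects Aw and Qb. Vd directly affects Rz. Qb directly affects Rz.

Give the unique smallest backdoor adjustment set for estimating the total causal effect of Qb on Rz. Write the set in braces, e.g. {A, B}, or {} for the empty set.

Variables eligible for adjustment (non-descendants of Qb, excluding Qb and Rz): {Aw, Nd, Vd}.
Backdoor paths from Qb to Rz:
  (none)
With no backdoor paths the empty set already satisfies the criterion, and it is trivially minimal.

{}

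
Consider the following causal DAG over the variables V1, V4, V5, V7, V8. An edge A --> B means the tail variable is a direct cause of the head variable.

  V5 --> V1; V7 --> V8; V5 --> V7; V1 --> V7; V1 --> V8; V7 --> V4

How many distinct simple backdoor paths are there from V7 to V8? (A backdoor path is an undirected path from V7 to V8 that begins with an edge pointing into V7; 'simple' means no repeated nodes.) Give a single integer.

2

A backdoor path from V7 to V8 is any simple undirected path whose first edge points into V7 (i.e. leaves V7 via a parent).
Parents of V7: {V1, V5}.
Enumerating:
  P1: V7 <- V5 -> V1 -> V8
  P2: V7 <- V1 -> V8
That exhausts the simple backdoor paths. Count: 2.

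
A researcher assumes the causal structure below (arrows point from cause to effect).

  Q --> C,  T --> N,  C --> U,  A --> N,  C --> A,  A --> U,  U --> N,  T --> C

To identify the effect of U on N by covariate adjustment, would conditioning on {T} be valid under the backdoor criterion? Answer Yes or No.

No

Backdoor paths from U to N (paths whose first edge points into U):
  P1: U <- C <- T -> N
  P2: U <- C -> A -> N
  P3: U <- A <- C <- T -> N
  P4: U <- A -> N
Condition 1 (no descendant of U in the set): holds — descendants of U are {N}; none are in {T}.
Condition 2 (every backdoor path blocked by {T}):
  P1: blocked at fork node T ∈ conditioning set.
  P2: open — no interior node is in the conditioning set.
  P3: blocked at fork node T ∈ conditioning set.
  P4: open — no interior node is in the conditioning set.
{T} does not satisfy the backdoor criterion.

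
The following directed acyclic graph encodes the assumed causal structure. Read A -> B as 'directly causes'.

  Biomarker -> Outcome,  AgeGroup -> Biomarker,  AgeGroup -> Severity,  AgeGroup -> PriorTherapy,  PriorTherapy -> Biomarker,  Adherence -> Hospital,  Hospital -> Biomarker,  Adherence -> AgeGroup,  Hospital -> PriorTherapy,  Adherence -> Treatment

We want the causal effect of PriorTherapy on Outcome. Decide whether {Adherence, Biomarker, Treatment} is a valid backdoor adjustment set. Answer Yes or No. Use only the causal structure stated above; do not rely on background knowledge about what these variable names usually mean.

Backdoor paths from PriorTherapy to Outcome (paths whose first edge points into PriorTherapy):
  P1: PriorTherapy <- AgeGroup <- Adherence -> Hospital -> Biomarker -> Outcome
  P2: PriorTherapy <- AgeGroup -> Biomarker -> Outcome
  P3: PriorTherapy <- Hospital <- Adherence -> AgeGroup -> Biomarker -> Outcome
  P4: PriorTherapy <- Hospital -> Biomarker -> Outcome
Condition 1 (no descendant of PriorTherapy in the set): FAILS — Biomarker is a descendant of PriorTherapy.
Condition 2 (every backdoor path blocked by {Adherence, Biomarker, Treatment}):
  P1: blocked at fork node Adherence ∈ conditioning set.
  P2: blocked at chain node Biomarker ∈ conditioning set.
  P3: blocked at fork node Adherence ∈ conditioning set.
  P4: blocked at chain node Biomarker ∈ conditioning set.
{Adherence, Biomarker, Treatment} does not satisfy the backdoor criterion.

No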